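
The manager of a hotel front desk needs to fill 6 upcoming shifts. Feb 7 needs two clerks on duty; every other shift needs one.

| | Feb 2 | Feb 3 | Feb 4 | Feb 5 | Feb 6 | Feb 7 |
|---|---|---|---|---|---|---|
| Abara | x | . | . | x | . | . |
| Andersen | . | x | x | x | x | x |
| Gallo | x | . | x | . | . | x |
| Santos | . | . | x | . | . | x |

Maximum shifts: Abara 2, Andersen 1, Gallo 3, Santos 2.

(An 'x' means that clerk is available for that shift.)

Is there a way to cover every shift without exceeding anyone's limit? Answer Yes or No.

No

Total capacity is 8 and 7 slots are needed, so capacity alone doesn't rule it out.
Shifts {Feb 3, Feb 6} need 2 worker-slots in total, but the clerks available for any of those shifts (Andersen) can supply at most 1 among them. So no valid schedule exists.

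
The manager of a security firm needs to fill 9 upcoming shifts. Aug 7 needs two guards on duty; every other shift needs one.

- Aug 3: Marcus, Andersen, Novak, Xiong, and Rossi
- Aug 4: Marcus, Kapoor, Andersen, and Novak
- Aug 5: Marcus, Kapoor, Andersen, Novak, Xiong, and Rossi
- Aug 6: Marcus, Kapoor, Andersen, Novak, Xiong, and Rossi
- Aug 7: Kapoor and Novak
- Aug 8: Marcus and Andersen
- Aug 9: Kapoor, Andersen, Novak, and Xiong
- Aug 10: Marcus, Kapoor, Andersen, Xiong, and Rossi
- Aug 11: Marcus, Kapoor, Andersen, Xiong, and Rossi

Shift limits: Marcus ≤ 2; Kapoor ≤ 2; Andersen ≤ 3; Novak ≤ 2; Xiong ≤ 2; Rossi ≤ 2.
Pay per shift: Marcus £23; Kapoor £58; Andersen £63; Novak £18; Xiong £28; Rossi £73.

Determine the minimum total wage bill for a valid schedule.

£380

Aug 7 can only be covered by Kapoor and Novak, so that assignment is forced.
Picking the cheapest available guard for each shift independently would cost £235, but that ignores the shift limits.
An optimal schedule: Aug 3→Marcus, Aug 4→Novak, Aug 5→Andersen, Aug 6→Andersen, Aug 7→Novak+Kapoor, Aug 8→Marcus, Aug 9→Xiong, Aug 10→Xiong, Aug 11→Kapoor.
Total: 23 + 18 + 63 + 63 + 18 + 58 + 23 + 28 + 28 + 58 = £380.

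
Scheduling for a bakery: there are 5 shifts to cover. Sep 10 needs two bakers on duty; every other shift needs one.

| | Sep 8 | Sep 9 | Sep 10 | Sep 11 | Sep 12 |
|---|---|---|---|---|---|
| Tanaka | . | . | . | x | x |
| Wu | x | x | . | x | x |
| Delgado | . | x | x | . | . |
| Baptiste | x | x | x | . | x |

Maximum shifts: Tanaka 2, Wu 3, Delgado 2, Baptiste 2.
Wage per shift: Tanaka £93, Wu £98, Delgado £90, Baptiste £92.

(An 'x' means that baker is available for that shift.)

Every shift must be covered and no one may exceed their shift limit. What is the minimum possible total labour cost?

£550

Sep 10 can only be covered by Delgado and Baptiste, so that assignment is forced.
Picking the cheapest available baker for each shift independently would cost £549, but that ignores the shift limits.
An optimal schedule: Sep 8→Baptiste, Sep 9→Delgado, Sep 10→Delgado+Baptiste, Sep 11→Tanaka, Sep 12→Tanaka.
Total: 92 + 90 + 90 + 92 + 93 + 93 = £550.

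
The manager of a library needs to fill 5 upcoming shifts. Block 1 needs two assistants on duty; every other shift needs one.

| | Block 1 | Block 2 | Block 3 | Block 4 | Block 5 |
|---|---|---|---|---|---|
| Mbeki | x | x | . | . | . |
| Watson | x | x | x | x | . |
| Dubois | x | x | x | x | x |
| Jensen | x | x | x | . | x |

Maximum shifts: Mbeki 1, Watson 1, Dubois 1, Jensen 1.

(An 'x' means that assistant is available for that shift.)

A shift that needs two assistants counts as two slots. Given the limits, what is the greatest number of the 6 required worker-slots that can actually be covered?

4

Total capacity across all assistants is 1+1+1+1 = 4, and 6 slots are needed, so at most 4 can be filled.
An assignment achieving 4: Block 1→Mbeki, Block 3→Jensen, Block 4→Watson, Block 5→Dubois.
Loads: Mbeki 1/1, Watson 1/1, Dubois 1/1, Jensen 1/1.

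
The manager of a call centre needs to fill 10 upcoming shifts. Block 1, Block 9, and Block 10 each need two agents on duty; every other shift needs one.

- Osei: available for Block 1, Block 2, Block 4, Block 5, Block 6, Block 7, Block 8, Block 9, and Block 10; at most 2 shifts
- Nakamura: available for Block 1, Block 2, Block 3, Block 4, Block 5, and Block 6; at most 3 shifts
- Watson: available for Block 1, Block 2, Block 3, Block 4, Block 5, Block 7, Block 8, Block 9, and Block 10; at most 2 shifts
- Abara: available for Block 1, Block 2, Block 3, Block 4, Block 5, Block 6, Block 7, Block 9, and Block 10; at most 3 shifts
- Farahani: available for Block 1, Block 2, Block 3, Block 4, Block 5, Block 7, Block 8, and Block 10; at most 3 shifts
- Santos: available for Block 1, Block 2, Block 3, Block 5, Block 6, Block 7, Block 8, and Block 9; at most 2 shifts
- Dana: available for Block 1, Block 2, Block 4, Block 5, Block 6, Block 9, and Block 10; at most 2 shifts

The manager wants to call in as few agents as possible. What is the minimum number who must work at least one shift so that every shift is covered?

13 slots to fill and no one can take more than 3, so at least ⌈13/3⌉ = 5 agents are needed.
Osei, Nakamura, Watson, Abara, and Farahani alone can cover everything: Block 1→Abara+Farahani, Block 2→Nakamura, Block 3→Nakamura, Block 4→Nakamura, Block 5→Farahani, Block 6→Osei, Block 7→Watson, Block 8→Osei, Block 9→Watson+Abara, Block 10→Abara+Farahani.

5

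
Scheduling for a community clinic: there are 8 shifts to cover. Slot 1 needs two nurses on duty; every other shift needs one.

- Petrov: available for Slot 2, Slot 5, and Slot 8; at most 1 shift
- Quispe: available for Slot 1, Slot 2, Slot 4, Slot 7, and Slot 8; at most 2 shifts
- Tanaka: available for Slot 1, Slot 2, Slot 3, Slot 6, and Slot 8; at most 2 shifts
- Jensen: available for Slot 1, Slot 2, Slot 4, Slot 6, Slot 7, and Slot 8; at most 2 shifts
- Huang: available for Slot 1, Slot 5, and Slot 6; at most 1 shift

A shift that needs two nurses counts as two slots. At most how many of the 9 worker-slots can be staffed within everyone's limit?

Total capacity across all nurses is 1+2+2+2+1 = 8, and 9 slots are needed, so at most 8 can be filled.
An assignment achieving 8: Slot 1→Jensen+Huang, Slot 2→Jensen, Slot 3→Tanaka, Slot 4→Quispe, Slot 5→Petrov, Slot 6→Tanaka, Slot 7→Quispe.
Loads: Petrov 1/1, Quispe 2/2, Tanaka 2/2, Jensen 2/2, Huang 1/1.

8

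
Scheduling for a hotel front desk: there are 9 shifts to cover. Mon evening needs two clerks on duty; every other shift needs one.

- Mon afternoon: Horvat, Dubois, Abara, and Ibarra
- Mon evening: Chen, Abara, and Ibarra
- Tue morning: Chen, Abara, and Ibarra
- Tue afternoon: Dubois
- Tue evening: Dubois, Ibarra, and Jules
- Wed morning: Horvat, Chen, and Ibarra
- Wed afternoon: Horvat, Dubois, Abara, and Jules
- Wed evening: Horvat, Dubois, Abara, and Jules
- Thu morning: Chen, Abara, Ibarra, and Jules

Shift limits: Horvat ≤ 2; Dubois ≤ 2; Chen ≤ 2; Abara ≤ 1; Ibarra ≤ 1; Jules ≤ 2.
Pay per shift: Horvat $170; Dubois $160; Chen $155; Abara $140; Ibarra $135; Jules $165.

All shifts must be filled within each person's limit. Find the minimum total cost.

Tue afternoon can only be covered by Dubois, so that assignment is forced.
Picking the cheapest available clerk for each shift independently would cost $1390, but that ignores the shift limits.
An optimal schedule: Mon afternoon→Horvat, Mon evening→Chen+Abara, Tue morning→Chen, Tue afternoon→Dubois, Tue evening→Dubois, Wed morning→Horvat, Wed afternoon→Jules, Wed evening→Jules, Thu morning→Ibarra.
Total: 170 + 155 + 140 + 155 + 160 + 160 + 170 + 165 + 165 + 135 = $1575.

$1575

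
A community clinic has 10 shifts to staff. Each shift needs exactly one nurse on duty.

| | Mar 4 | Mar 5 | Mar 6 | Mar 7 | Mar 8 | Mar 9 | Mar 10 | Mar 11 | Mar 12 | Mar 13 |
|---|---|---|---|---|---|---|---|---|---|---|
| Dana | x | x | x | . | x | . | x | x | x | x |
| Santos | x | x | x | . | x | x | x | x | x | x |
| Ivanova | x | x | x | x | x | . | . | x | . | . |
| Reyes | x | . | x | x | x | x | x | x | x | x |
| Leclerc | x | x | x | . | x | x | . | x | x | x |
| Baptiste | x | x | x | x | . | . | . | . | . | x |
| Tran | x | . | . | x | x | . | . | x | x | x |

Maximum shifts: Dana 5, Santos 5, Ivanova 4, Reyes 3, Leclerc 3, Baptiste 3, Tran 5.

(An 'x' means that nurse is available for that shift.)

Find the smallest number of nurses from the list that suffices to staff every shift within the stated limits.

2

10 slots to fill and no one can take more than 5, so at least ⌈10/5⌉ = 2 nurses are needed.
Santos and Tran alone can cover everything: Mar 4→Santos, Mar 5→Santos, Mar 6→Santos, Mar 7→Tran, Mar 8→Tran, Mar 9→Santos, Mar 10→Santos, Mar 11→Tran, Mar 12→Tran, Mar 13→Tran.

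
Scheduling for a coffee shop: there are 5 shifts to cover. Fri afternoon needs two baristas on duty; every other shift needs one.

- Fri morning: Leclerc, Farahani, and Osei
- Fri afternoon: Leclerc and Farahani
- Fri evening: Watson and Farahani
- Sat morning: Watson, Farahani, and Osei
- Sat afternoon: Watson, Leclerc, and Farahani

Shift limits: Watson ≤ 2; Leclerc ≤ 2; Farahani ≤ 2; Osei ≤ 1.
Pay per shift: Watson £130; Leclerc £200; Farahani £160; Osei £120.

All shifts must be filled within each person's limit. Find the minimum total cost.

Fri afternoon can only be covered by Leclerc and Farahani, so that assignment is forced.
Picking the cheapest available barista for each shift independently would cost £860, but that ignores the shift limits.
An optimal schedule: Fri morning→Osei, Fri afternoon→Farahani+Leclerc, Fri evening→Watson, Sat morning→Watson, Sat afternoon→Farahani.
Total: 120 + 160 + 200 + 130 + 130 + 160 = £900.

£900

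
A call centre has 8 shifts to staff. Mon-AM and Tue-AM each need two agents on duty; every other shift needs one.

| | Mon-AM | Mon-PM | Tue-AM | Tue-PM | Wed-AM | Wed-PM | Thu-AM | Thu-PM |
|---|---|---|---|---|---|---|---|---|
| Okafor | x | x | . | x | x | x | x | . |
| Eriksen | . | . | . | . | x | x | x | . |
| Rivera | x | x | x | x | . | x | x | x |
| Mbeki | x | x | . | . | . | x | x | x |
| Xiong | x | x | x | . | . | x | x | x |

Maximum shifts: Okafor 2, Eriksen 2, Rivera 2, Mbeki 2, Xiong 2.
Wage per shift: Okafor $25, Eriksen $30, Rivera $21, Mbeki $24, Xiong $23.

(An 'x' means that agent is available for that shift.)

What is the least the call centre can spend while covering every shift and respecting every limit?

$246

Tue-AM can only be covered by Rivera and Xiong, so that assignment is forced.
Picking the cheapest available agent for each shift independently would cost $218, but that ignores the shift limits.
An optimal schedule: Mon-AM→Mbeki+Xiong, Mon-PM→Mbeki, Tue-AM→Rivera+Xiong, Tue-PM→Okafor, Wed-AM→Okafor, Wed-PM→Eriksen, Thu-AM→Eriksen, Thu-PM→Rivera.
Total: 24 + 23 + 24 + 21 + 23 + 25 + 25 + 30 + 30 + 21 = $246.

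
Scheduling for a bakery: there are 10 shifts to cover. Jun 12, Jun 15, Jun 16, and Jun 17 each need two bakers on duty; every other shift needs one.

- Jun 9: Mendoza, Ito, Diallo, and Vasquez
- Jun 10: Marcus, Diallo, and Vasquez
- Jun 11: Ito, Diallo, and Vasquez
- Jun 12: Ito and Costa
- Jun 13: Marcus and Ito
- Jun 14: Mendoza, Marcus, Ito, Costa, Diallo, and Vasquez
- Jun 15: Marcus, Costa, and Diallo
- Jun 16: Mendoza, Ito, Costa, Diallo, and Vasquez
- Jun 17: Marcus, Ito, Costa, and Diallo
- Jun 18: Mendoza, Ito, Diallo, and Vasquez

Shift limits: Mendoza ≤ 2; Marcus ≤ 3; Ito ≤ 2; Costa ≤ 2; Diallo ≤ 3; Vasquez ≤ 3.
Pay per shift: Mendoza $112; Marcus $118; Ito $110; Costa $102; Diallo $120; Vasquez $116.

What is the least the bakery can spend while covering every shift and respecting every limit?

$1590

Jun 12 can only be covered by Ito and Costa, so that assignment is forced.
Picking the cheapest available baker for each shift independently would cost $1514, but that ignores the shift limits.
An optimal schedule: Jun 9→Mendoza, Jun 10→Vasquez, Jun 11→Vasquez, Jun 12→Costa+Ito, Jun 13→Ito, Jun 14→Marcus, Jun 15→Costa+Marcus, Jun 16→Vasquez+Diallo, Jun 17→Marcus+Diallo, Jun 18→Mendoza.
Total: 112 + 116 + 116 + 102 + 110 + 110 + 118 + 102 + 118 + 116 + 120 + 118 + 120 + 112 = $1590.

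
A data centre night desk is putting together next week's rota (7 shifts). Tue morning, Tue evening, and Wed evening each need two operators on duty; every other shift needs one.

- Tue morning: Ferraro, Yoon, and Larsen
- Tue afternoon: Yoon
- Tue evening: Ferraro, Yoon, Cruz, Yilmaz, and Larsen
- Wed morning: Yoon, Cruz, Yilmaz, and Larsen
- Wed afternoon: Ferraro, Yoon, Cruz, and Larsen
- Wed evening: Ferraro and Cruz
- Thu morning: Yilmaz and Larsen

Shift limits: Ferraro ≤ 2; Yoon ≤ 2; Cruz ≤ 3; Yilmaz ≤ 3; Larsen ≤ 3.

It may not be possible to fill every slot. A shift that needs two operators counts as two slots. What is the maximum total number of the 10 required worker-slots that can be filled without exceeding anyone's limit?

Total capacity across all operators is 2+2+3+3+3 = 13, and 10 slots are needed, so at most 10 can be filled.
An assignment achieving 10: Tue morning→Ferraro+Yoon, Tue afternoon→Yoon, Tue evening→Yilmaz+Larsen, Wed morning→Cruz, Wed afternoon→Cruz, Wed evening→Ferraro+Cruz, Thu morning→Yilmaz.
Loads: Ferraro 2/2, Yoon 2/2, Cruz 3/3, Yilmaz 2/3, Larsen 1/3.

10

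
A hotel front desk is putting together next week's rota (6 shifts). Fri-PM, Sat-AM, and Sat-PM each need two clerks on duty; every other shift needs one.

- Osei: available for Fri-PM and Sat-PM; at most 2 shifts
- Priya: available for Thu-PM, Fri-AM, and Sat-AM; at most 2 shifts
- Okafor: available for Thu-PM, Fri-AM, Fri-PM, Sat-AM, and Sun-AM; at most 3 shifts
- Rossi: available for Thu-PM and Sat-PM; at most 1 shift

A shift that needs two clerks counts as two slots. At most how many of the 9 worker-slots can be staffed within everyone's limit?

Total capacity across all clerks is 2+2+3+1 = 8, and 9 slots are needed, so at most 8 can be filled.
An assignment achieving 8: Fri-AM→Priya, Fri-PM→Osei+Okafor, Sat-AM→Priya+Okafor, Sat-PM→Osei+Rossi, Sun-AM→Okafor.
Loads: Osei 2/2, Priya 2/2, Okafor 3/3, Rossi 1/1.

8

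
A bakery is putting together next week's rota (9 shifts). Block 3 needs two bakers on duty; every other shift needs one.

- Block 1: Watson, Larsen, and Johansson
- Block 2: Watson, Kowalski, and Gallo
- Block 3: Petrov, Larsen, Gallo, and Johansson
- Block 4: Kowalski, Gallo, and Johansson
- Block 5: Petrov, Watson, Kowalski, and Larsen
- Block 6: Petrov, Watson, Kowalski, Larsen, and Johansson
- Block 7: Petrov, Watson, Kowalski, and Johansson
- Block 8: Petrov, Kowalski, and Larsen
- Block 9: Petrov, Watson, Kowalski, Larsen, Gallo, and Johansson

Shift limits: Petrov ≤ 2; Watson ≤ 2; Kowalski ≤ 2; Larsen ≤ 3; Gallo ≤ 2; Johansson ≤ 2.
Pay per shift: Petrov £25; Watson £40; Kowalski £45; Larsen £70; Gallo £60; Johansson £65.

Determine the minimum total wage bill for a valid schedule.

£470

Picking the cheapest available baker for each shift independently would cost £335, but that ignores the shift limits.
An optimal schedule: Block 1→Watson, Block 2→Watson, Block 3→Gallo+Johansson, Block 4→Kowalski, Block 5→Petrov, Block 6→Johansson, Block 7→Kowalski, Block 8→Petrov, Block 9→Gallo.
Total: 40 + 40 + 60 + 65 + 45 + 25 + 65 + 45 + 25 + 60 = £470.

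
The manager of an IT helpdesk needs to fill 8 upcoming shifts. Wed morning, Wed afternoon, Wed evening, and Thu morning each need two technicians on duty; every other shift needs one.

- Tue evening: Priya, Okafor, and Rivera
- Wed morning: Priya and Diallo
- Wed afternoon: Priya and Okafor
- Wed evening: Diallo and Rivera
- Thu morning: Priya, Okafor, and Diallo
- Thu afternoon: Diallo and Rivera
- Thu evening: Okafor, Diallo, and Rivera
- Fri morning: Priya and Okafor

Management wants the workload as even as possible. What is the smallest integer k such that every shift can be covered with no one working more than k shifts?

With 4 technicians and 12 worker-slots to fill, someone must work at least ⌈12/4⌉ = 3 shifts, so k ≥ 3.
k = 3 works: Tue evening→Rivera, Wed morning→Priya+Diallo, Wed afternoon→Priya+Okafor, Wed evening→Diallo+Rivera, Thu morning→Priya+Okafor, Thu afternoon→Diallo, Thu evening→Rivera, Fri morning→Okafor.
Loads: Priya 3, Okafor 3, Diallo 3, Rivera 3 — all ≤ 3.

3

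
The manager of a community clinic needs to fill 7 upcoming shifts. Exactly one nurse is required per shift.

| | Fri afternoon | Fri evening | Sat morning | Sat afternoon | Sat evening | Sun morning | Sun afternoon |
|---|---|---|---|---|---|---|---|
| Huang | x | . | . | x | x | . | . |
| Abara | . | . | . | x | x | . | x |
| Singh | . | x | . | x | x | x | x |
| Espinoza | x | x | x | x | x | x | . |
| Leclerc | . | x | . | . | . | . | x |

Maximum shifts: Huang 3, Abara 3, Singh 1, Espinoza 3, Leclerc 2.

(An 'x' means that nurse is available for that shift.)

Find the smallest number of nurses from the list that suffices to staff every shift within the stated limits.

7 slots to fill and no one can take more than 3, so at least ⌈7/3⌉ = 3 nurses are needed.
Huang, Abara, and Espinoza alone can cover everything: Fri afternoon→Huang, Fri evening→Espinoza, Sat morning→Espinoza, Sat afternoon→Huang, Sat evening→Huang, Sun morning→Espinoza, Sun afternoon→Abara.

3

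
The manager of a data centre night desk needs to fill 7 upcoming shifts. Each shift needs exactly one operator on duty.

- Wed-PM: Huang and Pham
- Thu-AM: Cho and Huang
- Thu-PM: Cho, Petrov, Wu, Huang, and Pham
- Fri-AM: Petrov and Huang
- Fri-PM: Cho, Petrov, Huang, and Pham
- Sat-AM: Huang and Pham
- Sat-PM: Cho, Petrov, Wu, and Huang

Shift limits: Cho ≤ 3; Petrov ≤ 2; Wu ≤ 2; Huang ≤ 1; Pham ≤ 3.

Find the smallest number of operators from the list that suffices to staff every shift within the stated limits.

3

7 slots to fill and no one can take more than 3, so at least ⌈7/3⌉ = 3 operators are needed.
Cho, Petrov, and Pham alone can cover everything: Wed-PM→Pham, Thu-AM→Cho, Thu-PM→Cho, Fri-AM→Petrov, Fri-PM→Petrov, Sat-AM→Pham, Sat-PM→Cho.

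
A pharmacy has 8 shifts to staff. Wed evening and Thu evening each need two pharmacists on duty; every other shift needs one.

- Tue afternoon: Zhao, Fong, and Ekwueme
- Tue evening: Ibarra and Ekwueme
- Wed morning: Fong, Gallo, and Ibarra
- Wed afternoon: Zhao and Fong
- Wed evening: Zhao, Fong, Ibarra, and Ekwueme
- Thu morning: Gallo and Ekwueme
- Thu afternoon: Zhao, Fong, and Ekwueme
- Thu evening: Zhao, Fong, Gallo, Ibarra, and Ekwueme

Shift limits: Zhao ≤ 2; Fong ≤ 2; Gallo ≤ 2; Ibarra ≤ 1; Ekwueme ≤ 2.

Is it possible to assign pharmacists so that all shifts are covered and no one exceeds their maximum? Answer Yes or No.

No

Total capacity is 2+2+2+1+2 = 9 but 10 worker-slots are needed — infeasible.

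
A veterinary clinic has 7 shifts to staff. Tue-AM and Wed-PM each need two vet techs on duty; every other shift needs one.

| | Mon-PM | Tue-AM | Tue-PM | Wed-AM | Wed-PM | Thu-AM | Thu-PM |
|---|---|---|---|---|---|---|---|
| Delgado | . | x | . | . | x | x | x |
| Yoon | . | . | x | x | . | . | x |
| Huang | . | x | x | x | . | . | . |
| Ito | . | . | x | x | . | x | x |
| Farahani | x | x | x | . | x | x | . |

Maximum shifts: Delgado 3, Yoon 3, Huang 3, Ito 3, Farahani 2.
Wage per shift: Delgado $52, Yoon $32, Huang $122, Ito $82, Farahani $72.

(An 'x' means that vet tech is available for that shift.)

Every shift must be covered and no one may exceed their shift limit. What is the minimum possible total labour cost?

Mon-PM can only be covered by Farahani, so that assignment is forced.
Wed-PM can only be covered by Delgado and Farahani, so that assignment is forced.
Picking the cheapest available vet tech for each shift independently would cost $468, but that ignores the shift limits.
An optimal schedule: Mon-PM→Farahani, Tue-AM→Delgado+Huang, Tue-PM→Yoon, Wed-AM→Yoon, Wed-PM→Delgado+Farahani, Thu-AM→Delgado, Thu-PM→Yoon.
Total: 72 + 52 + 122 + 32 + 32 + 52 + 72 + 52 + 32 = $518.

$518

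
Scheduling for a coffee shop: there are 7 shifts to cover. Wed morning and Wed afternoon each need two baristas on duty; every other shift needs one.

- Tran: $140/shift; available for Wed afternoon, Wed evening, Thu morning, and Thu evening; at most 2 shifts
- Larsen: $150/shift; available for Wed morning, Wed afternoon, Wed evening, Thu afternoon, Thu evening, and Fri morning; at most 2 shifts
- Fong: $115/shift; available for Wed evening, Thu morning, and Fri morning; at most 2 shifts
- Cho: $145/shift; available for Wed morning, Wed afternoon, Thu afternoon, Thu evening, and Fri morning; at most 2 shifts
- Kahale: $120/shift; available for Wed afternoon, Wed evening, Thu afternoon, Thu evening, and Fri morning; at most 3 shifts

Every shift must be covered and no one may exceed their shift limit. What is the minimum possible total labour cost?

$1165

Wed morning can only be covered by Larsen and Cho, so that assignment is forced.
Picking the cheapest available barista for each shift independently would cost $1140, but that ignores the shift limits.
An optimal schedule: Wed morning→Cho+Larsen, Wed afternoon→Kahale+Tran, Wed evening→Fong, Thu morning→Fong, Thu afternoon→Kahale, Thu evening→Tran, Fri morning→Kahale.
Total: 145 + 150 + 120 + 140 + 115 + 115 + 120 + 140 + 120 = $1165.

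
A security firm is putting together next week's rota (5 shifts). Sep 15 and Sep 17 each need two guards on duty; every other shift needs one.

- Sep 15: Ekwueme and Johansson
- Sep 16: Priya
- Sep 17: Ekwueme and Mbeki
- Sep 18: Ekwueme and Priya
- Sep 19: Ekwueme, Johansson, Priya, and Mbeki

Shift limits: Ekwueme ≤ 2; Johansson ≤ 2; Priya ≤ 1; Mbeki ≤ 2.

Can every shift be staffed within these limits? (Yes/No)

No

Total capacity is 7 and 7 slots are needed, so capacity alone doesn't rule it out.
Shifts {Sep 15, Sep 16, Sep 17, Sep 18} need 6 worker-slots in total, but the guards available for any of those shifts (Ekwueme, Johansson, Priya, and Mbeki) can supply at most 5 among them. So no valid schedule exists.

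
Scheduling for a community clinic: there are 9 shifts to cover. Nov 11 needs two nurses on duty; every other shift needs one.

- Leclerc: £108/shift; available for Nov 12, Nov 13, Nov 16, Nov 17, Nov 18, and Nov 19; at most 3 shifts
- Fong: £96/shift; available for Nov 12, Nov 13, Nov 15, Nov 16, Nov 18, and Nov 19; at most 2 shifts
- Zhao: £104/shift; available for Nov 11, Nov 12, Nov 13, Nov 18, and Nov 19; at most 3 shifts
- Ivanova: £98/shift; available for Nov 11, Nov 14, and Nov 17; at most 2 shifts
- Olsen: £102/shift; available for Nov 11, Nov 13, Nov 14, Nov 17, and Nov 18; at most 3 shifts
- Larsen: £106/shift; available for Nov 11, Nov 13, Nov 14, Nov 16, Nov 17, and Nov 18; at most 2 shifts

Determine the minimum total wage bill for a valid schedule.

£1006

Nov 15 can only be covered by Fong, so that assignment is forced.
Picking the cheapest available nurse for each shift independently would cost £972, but that ignores the shift limits.
An optimal schedule: Nov 11→Olsen+Zhao, Nov 12→Zhao, Nov 13→Olsen, Nov 14→Ivanova, Nov 15→Fong, Nov 16→Fong, Nov 17→Ivanova, Nov 18→Olsen, Nov 19→Zhao.
Total: 102 + 104 + 104 + 102 + 98 + 96 + 96 + 98 + 102 + 104 = £1006.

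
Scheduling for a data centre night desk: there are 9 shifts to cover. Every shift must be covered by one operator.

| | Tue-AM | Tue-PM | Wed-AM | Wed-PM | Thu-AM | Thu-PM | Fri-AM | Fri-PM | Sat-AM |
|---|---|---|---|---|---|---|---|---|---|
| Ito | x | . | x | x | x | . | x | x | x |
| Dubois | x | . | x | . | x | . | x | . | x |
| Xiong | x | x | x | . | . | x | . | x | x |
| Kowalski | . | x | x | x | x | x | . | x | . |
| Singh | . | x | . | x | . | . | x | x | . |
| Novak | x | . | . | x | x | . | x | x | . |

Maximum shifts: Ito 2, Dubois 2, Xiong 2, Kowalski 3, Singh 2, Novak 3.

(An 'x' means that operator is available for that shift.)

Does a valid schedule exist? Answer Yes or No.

One valid schedule: Tue-AM→Ito, Tue-PM→Xiong, Wed-AM→Dubois, Wed-PM→Kowalski, Thu-AM→Dubois, Thu-PM→Xiong, Fri-AM→Singh, Fri-PM→Kowalski, Sat-AM→Ito.
Loads: Ito 2/2, Dubois 2/2, Xiong 2/2, Kowalski 2/3, Singh 1/2, Novak 0/3 — all within limits.

Yes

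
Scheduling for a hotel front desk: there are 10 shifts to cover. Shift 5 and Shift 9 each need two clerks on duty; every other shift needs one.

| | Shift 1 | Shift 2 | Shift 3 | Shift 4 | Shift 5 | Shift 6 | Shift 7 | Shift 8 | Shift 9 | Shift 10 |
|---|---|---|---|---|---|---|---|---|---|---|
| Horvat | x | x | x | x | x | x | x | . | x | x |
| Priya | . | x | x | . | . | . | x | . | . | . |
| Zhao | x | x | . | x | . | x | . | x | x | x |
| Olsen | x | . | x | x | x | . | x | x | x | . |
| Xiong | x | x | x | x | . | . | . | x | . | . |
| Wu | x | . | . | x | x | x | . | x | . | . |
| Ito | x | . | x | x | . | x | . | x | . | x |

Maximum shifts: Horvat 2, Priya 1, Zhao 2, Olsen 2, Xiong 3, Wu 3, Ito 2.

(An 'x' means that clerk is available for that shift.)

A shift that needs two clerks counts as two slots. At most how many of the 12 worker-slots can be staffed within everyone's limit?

Total capacity across all clerks is 2+1+2+2+3+3+2 = 15, and 12 slots are needed, so at most 12 can be filled.
An assignment achieving 12: Shift 1→Xiong, Shift 2→Priya, Shift 3→Xiong, Shift 4→Wu, Shift 5→Horvat+Olsen, Shift 6→Wu, Shift 7→Horvat, Shift 8→Xiong, Shift 9→Zhao+Olsen, Shift 10→Zhao.
Loads: Horvat 2/2, Priya 1/1, Zhao 2/2, Olsen 2/2, Xiong 3/3, Wu 2/3, Ito 0/2.

12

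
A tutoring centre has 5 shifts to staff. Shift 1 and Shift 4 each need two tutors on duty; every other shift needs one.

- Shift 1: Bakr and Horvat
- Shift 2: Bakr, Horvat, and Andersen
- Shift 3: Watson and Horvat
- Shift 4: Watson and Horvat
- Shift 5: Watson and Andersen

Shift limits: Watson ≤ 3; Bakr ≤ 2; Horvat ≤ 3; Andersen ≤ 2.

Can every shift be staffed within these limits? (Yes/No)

Shift 1 can only be covered by Bakr and Horvat, so that assignment is forced.
Shift 4 can only be covered by Watson and Horvat, so that assignment is forced.
One valid schedule: Shift 1→Bakr+Horvat, Shift 2→Bakr, Shift 3→Watson, Shift 4→Watson+Horvat, Shift 5→Watson.
Loads: Watson 3/3, Bakr 2/2, Horvat 2/3, Andersen 0/2 — all within limits.

Yes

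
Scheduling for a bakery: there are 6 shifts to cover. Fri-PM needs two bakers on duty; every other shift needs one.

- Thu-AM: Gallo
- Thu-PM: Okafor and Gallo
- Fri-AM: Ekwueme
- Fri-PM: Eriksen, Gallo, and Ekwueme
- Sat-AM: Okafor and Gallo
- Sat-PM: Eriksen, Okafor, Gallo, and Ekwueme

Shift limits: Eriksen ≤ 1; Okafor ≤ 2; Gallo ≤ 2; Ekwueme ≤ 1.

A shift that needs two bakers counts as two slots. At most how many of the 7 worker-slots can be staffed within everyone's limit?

Total capacity across all bakers is 1+2+2+1 = 6, and 7 slots are needed, so at most 6 can be filled.
An assignment achieving 6: Thu-AM→Gallo, Thu-PM→Okafor, Fri-AM→Ekwueme, Fri-PM→Eriksen+Gallo, Sat-AM→Okafor.
Loads: Eriksen 1/1, Okafor 2/2, Gallo 2/2, Ekwueme 1/1.

6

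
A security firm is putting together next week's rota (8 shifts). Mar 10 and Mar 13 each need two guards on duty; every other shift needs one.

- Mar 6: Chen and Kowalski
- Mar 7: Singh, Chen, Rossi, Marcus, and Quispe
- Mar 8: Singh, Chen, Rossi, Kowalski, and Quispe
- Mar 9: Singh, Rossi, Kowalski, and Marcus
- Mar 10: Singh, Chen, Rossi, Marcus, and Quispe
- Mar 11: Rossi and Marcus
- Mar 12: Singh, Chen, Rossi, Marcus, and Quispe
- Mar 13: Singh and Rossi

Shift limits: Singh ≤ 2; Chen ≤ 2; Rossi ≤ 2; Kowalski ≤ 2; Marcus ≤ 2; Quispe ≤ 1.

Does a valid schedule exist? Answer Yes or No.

Mar 13 can only be covered by Singh and Rossi, so that assignment is forced.
One valid schedule: Mar 6→Chen, Mar 7→Chen, Mar 8→Kowalski, Mar 9→Singh, Mar 10→Marcus+Quispe, Mar 11→Rossi, Mar 12→Marcus, Mar 13→Singh+Rossi.
Loads: Singh 2/2, Chen 2/2, Rossi 2/2, Kowalski 1/2, Marcus 2/2, Quispe 1/1 — all within limits.

Yes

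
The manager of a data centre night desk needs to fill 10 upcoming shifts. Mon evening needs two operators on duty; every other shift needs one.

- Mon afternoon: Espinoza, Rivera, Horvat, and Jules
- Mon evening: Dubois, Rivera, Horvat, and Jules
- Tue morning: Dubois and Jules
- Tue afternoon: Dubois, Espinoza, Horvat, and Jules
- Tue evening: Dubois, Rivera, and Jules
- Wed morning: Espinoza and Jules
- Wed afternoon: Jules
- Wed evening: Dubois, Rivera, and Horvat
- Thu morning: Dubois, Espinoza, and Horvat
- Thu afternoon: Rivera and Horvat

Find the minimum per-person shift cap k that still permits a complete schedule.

With 5 operators and 11 worker-slots to fill, someone must work at least ⌈11/5⌉ = 3 shifts, so k ≥ 3.
k = 3 works: Mon afternoon→Espinoza, Mon evening→Rivera+Horvat, Tue morning→Dubois, Tue afternoon→Horvat, Tue evening→Dubois, Wed morning→Espinoza, Wed afternoon→Jules, Wed evening→Dubois, Thu morning→Espinoza, Thu afternoon→Rivera.
Loads: Dubois 3, Espinoza 3, Rivera 2, Horvat 2, Jules 1 — all ≤ 3.

3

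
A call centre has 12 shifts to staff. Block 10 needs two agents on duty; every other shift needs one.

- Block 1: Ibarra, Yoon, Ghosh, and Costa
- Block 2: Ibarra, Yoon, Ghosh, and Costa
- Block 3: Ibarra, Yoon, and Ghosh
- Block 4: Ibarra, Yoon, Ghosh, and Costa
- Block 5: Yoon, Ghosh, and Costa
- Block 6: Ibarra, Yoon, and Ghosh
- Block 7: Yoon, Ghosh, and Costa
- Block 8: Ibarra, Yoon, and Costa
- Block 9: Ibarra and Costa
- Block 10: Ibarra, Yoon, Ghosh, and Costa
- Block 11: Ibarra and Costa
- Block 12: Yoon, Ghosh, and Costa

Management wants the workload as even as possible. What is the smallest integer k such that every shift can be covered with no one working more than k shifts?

With 4 agents and 13 worker-slots to fill, someone must work at least ⌈13/4⌉ = 4 shifts, so k ≥ 4.
k = 4 works: Block 1→Ghosh, Block 2→Ghosh, Block 3→Ibarra, Block 4→Ghosh, Block 5→Yoon, Block 6→Ibarra, Block 7→Yoon, Block 8→Yoon, Block 9→Ibarra, Block 10→Ghosh+Costa, Block 11→Ibarra, Block 12→Yoon.
Loads: Ibarra 4, Yoon 4, Ghosh 4, Costa 1 — all ≤ 4.

4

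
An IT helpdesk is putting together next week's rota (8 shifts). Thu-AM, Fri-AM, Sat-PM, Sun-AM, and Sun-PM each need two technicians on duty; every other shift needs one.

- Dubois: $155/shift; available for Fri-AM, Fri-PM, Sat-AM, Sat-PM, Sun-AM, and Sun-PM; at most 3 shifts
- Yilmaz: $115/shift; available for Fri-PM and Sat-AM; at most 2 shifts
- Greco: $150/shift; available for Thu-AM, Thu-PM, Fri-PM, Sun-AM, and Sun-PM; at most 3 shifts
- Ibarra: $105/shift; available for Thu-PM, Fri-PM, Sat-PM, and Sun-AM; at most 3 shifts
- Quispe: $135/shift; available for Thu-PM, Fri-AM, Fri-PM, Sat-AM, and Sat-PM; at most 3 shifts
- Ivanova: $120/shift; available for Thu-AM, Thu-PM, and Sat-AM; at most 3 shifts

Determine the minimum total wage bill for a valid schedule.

$1695

Thu-AM can only be covered by Greco and Ivanova, so that assignment is forced.
Fri-AM can only be covered by Dubois and Quispe, so that assignment is forced.
Sun-PM can only be covered by Dubois and Greco, so that assignment is forced.
Picking the cheapest available technician for each shift independently would cost $1685, but that ignores the shift limits.
An optimal schedule: Thu-AM→Ivanova+Greco, Thu-PM→Ibarra, Fri-AM→Quispe+Dubois, Fri-PM→Yilmaz, Sat-AM→Yilmaz, Sat-PM→Ibarra+Quispe, Sun-AM→Ibarra+Greco, Sun-PM→Greco+Dubois.
Total: 120 + 150 + 105 + 135 + 155 + 115 + 115 + 105 + 135 + 105 + 150 + 150 + 155 = $1695.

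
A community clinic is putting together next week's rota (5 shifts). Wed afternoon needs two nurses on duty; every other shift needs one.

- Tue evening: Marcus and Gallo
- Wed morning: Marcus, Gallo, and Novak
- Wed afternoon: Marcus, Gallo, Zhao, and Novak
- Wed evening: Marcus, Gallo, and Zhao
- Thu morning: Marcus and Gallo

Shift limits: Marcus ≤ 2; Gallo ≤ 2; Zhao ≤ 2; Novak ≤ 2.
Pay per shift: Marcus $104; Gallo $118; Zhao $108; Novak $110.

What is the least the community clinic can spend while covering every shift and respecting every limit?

Picking the cheapest available nurse for each shift independently would cost $628, but that ignores the shift limits.
An optimal schedule: Tue evening→Marcus, Wed morning→Novak, Wed afternoon→Zhao+Novak, Wed evening→Zhao, Thu morning→Marcus.
Total: 104 + 110 + 108 + 110 + 108 + 104 = $644.

$644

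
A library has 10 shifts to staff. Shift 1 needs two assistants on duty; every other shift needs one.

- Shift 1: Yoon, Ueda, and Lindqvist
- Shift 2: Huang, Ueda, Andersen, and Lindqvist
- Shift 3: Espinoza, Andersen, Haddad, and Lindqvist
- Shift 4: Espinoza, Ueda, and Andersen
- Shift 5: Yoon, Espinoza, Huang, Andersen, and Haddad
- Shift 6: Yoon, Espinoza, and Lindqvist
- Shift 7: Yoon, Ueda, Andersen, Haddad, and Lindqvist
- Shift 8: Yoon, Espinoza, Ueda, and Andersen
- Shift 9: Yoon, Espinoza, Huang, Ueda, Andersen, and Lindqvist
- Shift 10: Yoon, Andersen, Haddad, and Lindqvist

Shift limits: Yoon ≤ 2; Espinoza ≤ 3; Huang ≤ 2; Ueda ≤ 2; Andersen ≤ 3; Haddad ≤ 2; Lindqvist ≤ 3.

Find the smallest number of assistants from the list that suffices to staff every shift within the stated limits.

4

11 slots to fill and no one can take more than 3, so at least ⌈11/3⌉ = 4 assistants are needed.
Yoon, Espinoza, Andersen, and Lindqvist alone can cover everything: Shift 1→Yoon+Lindqvist, Shift 2→Andersen, Shift 3→Espinoza, Shift 4→Espinoza, Shift 5→Yoon, Shift 6→Espinoza, Shift 7→Andersen, Shift 8→Andersen, Shift 9→Lindqvist, Shift 10→Lindqvist.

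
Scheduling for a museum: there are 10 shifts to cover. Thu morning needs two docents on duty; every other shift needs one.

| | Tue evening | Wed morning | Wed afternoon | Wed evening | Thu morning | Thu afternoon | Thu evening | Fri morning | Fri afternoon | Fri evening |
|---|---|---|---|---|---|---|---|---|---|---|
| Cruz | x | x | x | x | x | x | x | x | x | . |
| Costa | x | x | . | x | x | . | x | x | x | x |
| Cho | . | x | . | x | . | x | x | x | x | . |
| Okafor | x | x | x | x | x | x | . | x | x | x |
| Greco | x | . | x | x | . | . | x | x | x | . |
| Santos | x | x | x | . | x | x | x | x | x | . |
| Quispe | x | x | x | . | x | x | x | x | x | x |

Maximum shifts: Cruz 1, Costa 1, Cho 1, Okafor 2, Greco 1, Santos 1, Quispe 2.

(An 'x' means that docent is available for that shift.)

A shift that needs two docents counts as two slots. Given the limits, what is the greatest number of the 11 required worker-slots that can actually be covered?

Total capacity across all docents is 1+1+1+2+1+1+2 = 9, and 11 slots are needed, so at most 9 can be filled.
An assignment achieving 9: Tue evening→Greco, Wed morning→Quispe, Wed afternoon→Cruz, Wed evening→Cho, Thu morning→Okafor+Santos, Thu afternoon→Okafor, Thu evening→Quispe, Fri evening→Costa.
Loads: Cruz 1/1, Costa 1/1, Cho 1/1, Okafor 2/2, Greco 1/1, Santos 1/1, Quispe 2/2.

9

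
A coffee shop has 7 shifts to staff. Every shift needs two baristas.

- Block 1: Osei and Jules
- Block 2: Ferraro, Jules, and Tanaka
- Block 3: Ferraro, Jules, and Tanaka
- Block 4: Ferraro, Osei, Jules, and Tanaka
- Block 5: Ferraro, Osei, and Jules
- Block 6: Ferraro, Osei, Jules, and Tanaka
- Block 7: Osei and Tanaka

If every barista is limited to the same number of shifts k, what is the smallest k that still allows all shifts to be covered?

4

With 4 baristas and 14 worker-slots to fill, someone must work at least ⌈14/4⌉ = 4 shifts, so k ≥ 4.
k = 4 works: Block 1→Osei+Jules, Block 2→Ferraro+Jules, Block 3→Ferraro+Jules, Block 4→Ferraro+Osei, Block 5→Ferraro+Osei, Block 6→Jules+Tanaka, Block 7→Osei+Tanaka.
Loads: Ferraro 4, Osei 4, Jules 4, Tanaka 2 — all ≤ 4.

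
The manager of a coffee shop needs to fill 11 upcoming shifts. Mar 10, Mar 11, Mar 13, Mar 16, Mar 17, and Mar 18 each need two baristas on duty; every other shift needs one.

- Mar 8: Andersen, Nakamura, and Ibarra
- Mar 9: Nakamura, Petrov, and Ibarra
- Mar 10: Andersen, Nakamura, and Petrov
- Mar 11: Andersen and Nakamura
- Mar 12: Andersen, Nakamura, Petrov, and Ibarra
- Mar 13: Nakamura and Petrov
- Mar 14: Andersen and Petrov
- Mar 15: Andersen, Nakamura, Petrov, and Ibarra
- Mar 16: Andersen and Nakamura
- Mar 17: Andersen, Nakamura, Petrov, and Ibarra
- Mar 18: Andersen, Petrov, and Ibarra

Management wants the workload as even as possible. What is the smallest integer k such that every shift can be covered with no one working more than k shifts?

With 4 baristas and 17 worker-slots to fill, someone must work at least ⌈17/4⌉ = 5 shifts, so k ≥ 5.
k = 5 works: Mar 8→Andersen, Mar 9→Nakamura, Mar 10→Andersen+Nakamura, Mar 11→Andersen+Nakamura, Mar 12→Petrov, Mar 13→Nakamura+Petrov, Mar 14→Andersen, Mar 15→Petrov, Mar 16→Andersen+Nakamura, Mar 17→Petrov+Ibarra, Mar 18→Petrov+Ibarra.
Loads: Andersen 5, Nakamura 5, Petrov 5, Ibarra 2 — all ≤ 5.

5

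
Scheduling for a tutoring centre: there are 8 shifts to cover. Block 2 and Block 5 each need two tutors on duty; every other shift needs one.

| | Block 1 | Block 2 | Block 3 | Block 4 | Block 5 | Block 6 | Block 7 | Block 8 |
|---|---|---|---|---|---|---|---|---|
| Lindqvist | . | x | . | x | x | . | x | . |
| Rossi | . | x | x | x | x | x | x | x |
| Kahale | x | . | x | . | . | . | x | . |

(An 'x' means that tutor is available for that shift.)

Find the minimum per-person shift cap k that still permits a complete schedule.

4

With 3 tutors and 10 worker-slots to fill, someone must work at least ⌈10/3⌉ = 4 shifts, so k ≥ 4.
k = 4 works: Block 1→Kahale, Block 2→Lindqvist+Rossi, Block 3→Kahale, Block 4→Lindqvist, Block 5→Lindqvist+Rossi, Block 6→Rossi, Block 7→Lindqvist, Block 8→Rossi.
Loads: Lindqvist 4, Rossi 4, Kahale 2 — all ≤ 4.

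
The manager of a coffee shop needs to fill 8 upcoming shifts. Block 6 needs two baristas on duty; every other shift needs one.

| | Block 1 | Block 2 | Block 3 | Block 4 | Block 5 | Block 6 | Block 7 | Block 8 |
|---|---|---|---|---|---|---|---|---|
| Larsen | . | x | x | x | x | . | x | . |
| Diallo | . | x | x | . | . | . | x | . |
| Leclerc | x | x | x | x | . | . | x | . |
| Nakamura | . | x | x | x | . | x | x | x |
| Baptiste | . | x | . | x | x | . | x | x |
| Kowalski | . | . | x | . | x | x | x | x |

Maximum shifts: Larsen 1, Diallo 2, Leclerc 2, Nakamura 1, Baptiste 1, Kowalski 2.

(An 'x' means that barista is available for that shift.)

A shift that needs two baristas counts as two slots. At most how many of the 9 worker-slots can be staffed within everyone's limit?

Total capacity across all baristas is 1+2+2+1+1+2 = 9, and 9 slots are needed, so at most 9 can be filled.
An assignment achieving 9: Block 1→Leclerc, Block 2→Diallo, Block 3→Diallo, Block 4→Leclerc, Block 5→Larsen, Block 6→Nakamura+Kowalski, Block 7→Kowalski, Block 8→Baptiste.
Loads: Larsen 1/1, Diallo 2/2, Leclerc 2/2, Nakamura 1/1, Baptiste 1/1, Kowalski 2/2.

9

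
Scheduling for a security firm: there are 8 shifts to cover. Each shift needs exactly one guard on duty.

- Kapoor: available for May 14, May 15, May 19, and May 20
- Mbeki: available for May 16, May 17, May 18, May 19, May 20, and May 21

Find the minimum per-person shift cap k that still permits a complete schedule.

4

With 2 guards and 8 worker-slots to fill, someone must work at least ⌈8/2⌉ = 4 shifts, so k ≥ 4.
k = 4 works: May 14→Kapoor, May 15→Kapoor, May 16→Mbeki, May 17→Mbeki, May 18→Mbeki, May 19→Kapoor, May 20→Kapoor, May 21→Mbeki.
Loads: Kapoor 4, Mbeki 4 — all ≤ 4.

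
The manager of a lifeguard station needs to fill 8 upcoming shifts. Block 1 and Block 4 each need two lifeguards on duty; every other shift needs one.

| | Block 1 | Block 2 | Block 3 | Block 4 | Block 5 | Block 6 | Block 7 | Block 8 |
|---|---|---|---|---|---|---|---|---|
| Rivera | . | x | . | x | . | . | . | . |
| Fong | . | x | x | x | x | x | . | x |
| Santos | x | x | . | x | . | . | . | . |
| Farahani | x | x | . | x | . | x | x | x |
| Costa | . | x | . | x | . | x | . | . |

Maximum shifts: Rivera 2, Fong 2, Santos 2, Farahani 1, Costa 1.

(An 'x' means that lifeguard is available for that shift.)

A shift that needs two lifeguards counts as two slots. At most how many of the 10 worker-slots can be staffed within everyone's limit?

Total capacity across all lifeguards is 2+2+2+1+1 = 8, and 10 slots are needed, so at most 8 can be filled.
An assignment achieving 8: Block 1→Santos, Block 2→Rivera, Block 3→Fong, Block 4→Rivera+Santos, Block 5→Fong, Block 6→Costa, Block 7→Farahani.
Loads: Rivera 2/2, Fong 2/2, Santos 2/2, Farahani 1/1, Costa 1/1.

8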